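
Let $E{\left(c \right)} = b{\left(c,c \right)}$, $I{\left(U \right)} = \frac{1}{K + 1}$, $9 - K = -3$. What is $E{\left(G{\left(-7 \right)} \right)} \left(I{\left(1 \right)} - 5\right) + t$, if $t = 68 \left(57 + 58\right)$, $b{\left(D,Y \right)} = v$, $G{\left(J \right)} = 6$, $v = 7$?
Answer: $\frac{101212}{13} \approx 7785.5$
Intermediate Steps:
$b{\left(D,Y \right)} = 7$
$K = 12$ ($K = 9 - -3 = 9 + 3 = 12$)
$I{\left(U \right)} = \frac{1}{13}$ ($I{\left(U \right)} = \frac{1}{12 + 1} = \frac{1}{13}$)
$E{\left(c \right)} = 7$
$t = 7820$ ($t = 68 \cdot 115 = 7820$)
$E{\left(G{\left(-7 \right)} \right)} \left(I{\left(1 \right)} - 5\right) + t = 7 \left(\frac{1}{13} - 5\right) + 7820 = 7 \left(- \frac{64}{13}\right) + 7820 = - \frac{448}{13} + 7820 = \frac{101212}{13}$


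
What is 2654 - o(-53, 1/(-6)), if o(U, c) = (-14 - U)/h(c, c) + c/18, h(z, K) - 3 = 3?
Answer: 285931/108 ≈ 2647.5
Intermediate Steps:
h(z, K) = 6 (h(z, K) = 3 + 3 = 6)
o(U, c) = -7/3 - U/6 + c/18 (o(U, c) = (-14 - U)/6 + c/18 = (-14 - U)*(⅙) + c*(1/18) = (-7/3 - U/6) + c/18 = -7/3 - U/6 + c/18)
2654 - o(-53, 1/(-6)) = 2654 - (-7/3 - ⅙*(-53) + (1/18)/(-6)) = 2654 - (-7/3 + 53/6 + (1/18)*(-⅙)) = 2654 - (-7/3 + 53/6 - 1/108) = 2654 - 1*701/108 = 2654 - 701/108 = 285931/108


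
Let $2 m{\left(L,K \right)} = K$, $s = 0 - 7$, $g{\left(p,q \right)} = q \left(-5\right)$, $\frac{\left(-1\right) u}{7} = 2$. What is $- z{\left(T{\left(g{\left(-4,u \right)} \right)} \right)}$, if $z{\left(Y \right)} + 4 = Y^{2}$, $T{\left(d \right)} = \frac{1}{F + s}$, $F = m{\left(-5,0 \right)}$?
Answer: $\frac{195}{49} \approx 3.9796$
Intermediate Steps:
$u = -14$ ($u = \left(-7\right) 2 = -14$)
$g{\left(p,q \right)} = - 5 q$
$s = -7$
$m{\left(L,K \right)} = \frac{K}{2}$
$F = 0$ ($F = \frac{1}{2} \cdot 0 = 0$)
$T{\left(d \right)} = - \frac{1}{7}$ ($T{\left(d \right)} = \frac{1}{0 - 7} = \frac{1}{-7} = - \frac{1}{7}$)
$z{\left(Y \right)} = -4 + Y^{2}$
$- z{\left(T{\left(g{\left(-4,u \right)} \right)} \right)} = - (-4 + \left(- \frac{1}{7}\right)^{2}) = - (-4 + \frac{1}{49}) = \left(-1\right) \left(- \frac{195}{49}\right) = \frac{195}{49}$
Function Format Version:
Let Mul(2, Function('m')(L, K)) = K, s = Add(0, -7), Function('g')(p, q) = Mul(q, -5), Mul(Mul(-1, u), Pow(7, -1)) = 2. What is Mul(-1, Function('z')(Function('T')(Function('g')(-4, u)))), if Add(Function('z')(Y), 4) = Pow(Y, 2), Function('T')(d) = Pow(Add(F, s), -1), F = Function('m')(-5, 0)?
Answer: Rational(195, 49) ≈ 3.9796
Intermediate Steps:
u = -14 (u = Mul(-7, 2) = -14)
Function('g')(p, q) = Mul(-5, q)
s = -7
Function('m')(L, K) = Mul(Rational(1, 2), K)
F = 0 (F = Mul(Rational(1, 2), 0) = 0)
Function('T')(d) = Rational(-1, 7) (Function('T')(d) = Pow(Add(0, -7), -1) = Pow(-7, -1) = Rational(-1, 7))
Function('z')(Y) = Add(-4, Pow(Y, 2))
Mul(-1, Function('z')(Function('T')(Function('g')(-4, u)))) = Mul(-1, Add(-4, Pow(Rational(-1, 7), 2))) = Mul(-1, Add(-4, Rational(1, 49))) = Mul(-1, Rational(-195, 49)) = Rational(195, 49)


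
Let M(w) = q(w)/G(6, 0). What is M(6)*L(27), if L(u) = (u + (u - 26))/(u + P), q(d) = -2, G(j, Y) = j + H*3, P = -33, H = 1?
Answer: 28/27 ≈ 1.0370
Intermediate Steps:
G(j, Y) = 3 + j (G(j, Y) = j + 1*3 = j + 3 = 3 + j)
L(u) = (-26 + 2*u)/(-33 + u) (L(u) = (u + (u - 26))/(u - 33) = (u + (-26 + u))/(-33 + u) = (-26 + 2*u)/(-33 + u))
M(w) = -2/9 (M(w) = -2/(3 + 6) = -2/9)
M(6)*L(27) = -4*(-13 + 27)/(9*(-33 + 27)) = -4*14/(9*(-6)) = -4*(-1)*14/(9*6) = -2/9*(-14/3) = 28/27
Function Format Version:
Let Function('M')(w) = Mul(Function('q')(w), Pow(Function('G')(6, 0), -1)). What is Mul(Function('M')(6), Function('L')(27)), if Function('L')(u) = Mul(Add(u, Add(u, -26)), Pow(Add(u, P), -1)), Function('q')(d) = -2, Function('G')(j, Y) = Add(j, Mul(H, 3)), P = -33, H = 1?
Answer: Rational(28, 27) ≈ 1.0370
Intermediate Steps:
Function('G')(j, Y) = Add(3, j) (Function('G')(j, Y) = Add(j, Mul(1, 3)) = Add(j, 3) = Add(3, j))
Function('L')(u) = Mul(Pow(Add(-33, u), -1), Add(-26, Mul(2, u))) (Function('L')(u) = Mul(Add(u, Add(u, -26)), Pow(Add(u, -33), -1)) = Mul(Add(u, Add(-26, u)), Pow(Add(-33, u), -1)) = Mul(Add(-26, Mul(2, u)), Pow(Add(-33, u), -1)) = Mul(Pow(Add(-33, u), -1), Add(-26, Mul(2, u))))
Function('M')(w) = Rational(-2, 9) (Function('M')(w) = Mul(-2, Pow(Add(3, 6), -1)) = Mul(-2, Pow(9, -1)) = Mul(-2, Rational(1, 9)) = Rational(-2, 9))
Mul(Function('M')(6), Function('L')(27)) = Mul(Rational(-2, 9), Mul(2, Pow(Add(-33, 27), -1), Add(-13, 27))) = Mul(Rational(-2, 9), Mul(2, Pow(-6, -1), 14)) = Mul(Rational(-2, 9), Mul(2, Rational(-1, 6), 14)) = Mul(Rational(-2, 9), Rational(-14, 3)) = Rational(28, 27)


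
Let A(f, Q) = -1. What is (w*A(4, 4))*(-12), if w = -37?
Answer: -444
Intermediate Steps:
(w*A(4, 4))*(-12) = -37*(-1)*(-12) = 37*(-12) = -444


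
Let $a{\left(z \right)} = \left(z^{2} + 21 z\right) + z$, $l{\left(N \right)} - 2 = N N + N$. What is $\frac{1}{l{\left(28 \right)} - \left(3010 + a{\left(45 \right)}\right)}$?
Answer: $- \frac{1}{5211} \approx -0.0001919$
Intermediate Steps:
$l{\left(N \right)} = 2 + N + N^{2}$ ($l{\left(N \right)} = 2 + \left(N N + N\right) = 2 + \left(N^{2} + N\right) = 2 + \left(N + N^{2}\right) = 2 + N + N^{2}$)
$a{\left(z \right)} = z^{2} + 22 z$
$\frac{1}{l{\left(28 \right)} - \left(3010 + a{\left(45 \right)}\right)} = \frac{1}{\left(2 + 28 + 28^{2}\right) - \left(3010 + 45 \left(22 + 45\right)\right)} = \frac{1}{\left(2 + 28 + 784\right) - \left(3010 + 45 \cdot 67\right)} = \frac{1}{814 - 6025} = \frac{1}{-5211} = - \frac{1}{5211}$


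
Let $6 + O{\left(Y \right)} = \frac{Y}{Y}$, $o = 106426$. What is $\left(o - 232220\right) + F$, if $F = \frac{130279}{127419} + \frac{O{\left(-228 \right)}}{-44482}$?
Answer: $- \frac{712975973497079}{5667851958} \approx -1.2579 \cdot 10^{5}$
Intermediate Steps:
$O{\left(Y \right)} = -5$ ($O{\left(Y \right)} = -6 + \frac{Y}{Y} = -6 + 1 = -5$)
$F = \frac{5795707573}{5667851958}$ ($F = \frac{130279}{127419} - \frac{5}{-44482} = 130279 \cdot \frac{1}{127419} - - \frac{5}{44482} = \frac{130279}{127419} + \frac{5}{44482} = \frac{5795707573}{5667851958} \approx 1.0226$)
$\left(o - 232220\right) + F = \left(106426 - 232220\right) + \frac{5795707573}{5667851958} = -125794 + \frac{5795707573}{5667851958} = - \frac{712975973497079}{5667851958}$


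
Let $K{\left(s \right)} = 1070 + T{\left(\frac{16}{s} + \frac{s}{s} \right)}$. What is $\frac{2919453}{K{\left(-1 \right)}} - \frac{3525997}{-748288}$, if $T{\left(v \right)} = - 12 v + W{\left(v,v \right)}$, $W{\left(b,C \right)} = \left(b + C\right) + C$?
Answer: $\frac{2188840472849}{901687040} \approx 2427.5$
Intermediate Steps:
$W{\left(b,C \right)} = b + 2 C$ ($W{\left(b,C \right)} = \left(C + b\right) + C = b + 2 C$)
$T{\left(v \right)} = - 9 v$ ($T{\left(v \right)} = - 12 v + \left(v + 2 v\right) = - 12 v + 3 v = - 9 v$)
$K{\left(s \right)} = 1061 - \frac{144}{s}$ ($K{\left(s \right)} = 1070 - 9 \left(\frac{16}{s} + \frac{s}{s}\right) = 1070 - 9 \left(\frac{16}{s} + 1\right) = 1070 - 9 \left(1 + \frac{16}{s}\right) = 1070 - \left(9 + \frac{144}{s}\right) = 1061 - \frac{144}{s}$)
$\frac{2919453}{K{\left(-1 \right)}} - \frac{3525997}{-748288} = \frac{2919453}{1061 - \frac{144}{-1}} - \frac{3525997}{-748288} = \frac{2919453}{1061 - -144} - - \frac{3525997}{748288} = \frac{2919453}{1061 + 144} + \frac{3525997}{748288} = \frac{2919453}{1205} + \frac{3525997}{748288} = \frac{2188840472849}{901687040}$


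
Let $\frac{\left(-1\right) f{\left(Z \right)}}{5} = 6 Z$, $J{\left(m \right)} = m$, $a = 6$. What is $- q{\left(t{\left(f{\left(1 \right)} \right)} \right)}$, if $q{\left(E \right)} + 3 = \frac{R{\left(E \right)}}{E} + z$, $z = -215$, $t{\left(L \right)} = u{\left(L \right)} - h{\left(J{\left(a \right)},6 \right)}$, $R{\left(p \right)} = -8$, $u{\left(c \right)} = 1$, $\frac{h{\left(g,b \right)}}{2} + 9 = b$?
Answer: $\frac{1534}{7} \approx 219.14$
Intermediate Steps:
$h{\left(g,b \right)} = -18 + 2 b$
$f{\left(Z \right)} = - 30 Z$ ($f{\left(Z \right)} = - 5 \cdot 6 Z = - 30 Z$)
$t{\left(L \right)} = 7$ ($t{\left(L \right)} = 1 - \left(-18 + 2 \cdot 6\right) = 1 - \left(-18 + 12\right) = 1 - -6 = 1 + 6 = 7$)
$q{\left(E \right)} = -218 - \frac{8}{E}$ ($q{\left(E \right)} = -3 - \left(215 + \frac{8}{E}\right) = -218 - \frac{8}{E}$)
$- q{\left(t{\left(f{\left(1 \right)} \right)} \right)} = - (-218 - \frac{8}{7}) = \left(-1\right) \left(- \frac{1534}{7}\right) = \frac{1534}{7}$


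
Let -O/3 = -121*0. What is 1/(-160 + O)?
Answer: -1/160 ≈ -0.0062500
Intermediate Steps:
O = 0 (O = -(-363)*0 = -3*0 = 0)
1/(-160 + O) = 1/(-160 + 0) = 1/(-160) = -1/160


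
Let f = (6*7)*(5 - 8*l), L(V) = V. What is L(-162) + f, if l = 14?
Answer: -4656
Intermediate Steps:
f = -4494 (f = (6*7)*(5 - 8*14) = 42*(5 - 112) = 42*(-107) = -4494)
L(-162) + f = -162 - 4494 = -4656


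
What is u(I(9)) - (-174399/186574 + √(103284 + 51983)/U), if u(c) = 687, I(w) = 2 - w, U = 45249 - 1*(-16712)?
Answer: 128350737/186574 - √155267/61961 ≈ 687.93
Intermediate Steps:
U = 61961 (U = 45249 + 16712 = 61961)
u(I(9)) - (-174399/186574 + √(103284 + 51983)/U) = 687 - (-174399/186574 + √(103284 + 51983)/61961) = 687 - (-174399*1/186574 + √155267*(1/61961)) = 687 - (-174399/186574 + √155267/61961) = 687 + (174399/186574 - √155267/61961) = 128350737/186574 - √155267/61961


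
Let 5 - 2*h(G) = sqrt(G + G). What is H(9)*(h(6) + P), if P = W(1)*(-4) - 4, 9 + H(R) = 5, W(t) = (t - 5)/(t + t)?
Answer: -26 + 4*sqrt(3) ≈ -19.072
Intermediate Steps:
W(t) = (-5 + t)/(2*t) (W(t) = (-5 + t)/((2*t)) = (-5 + t)*(1/(2*t)) = (-5 + t)/(2*t))
h(G) = 5/2 - sqrt(2)*sqrt(G)/2 (h(G) = 5/2 - sqrt(G + G)/2 = 5/2 - sqrt(2)*sqrt(G)/2)
H(R) = -4 (H(R) = -9 + 5 = -4)
P = 4 (P = ((1/2)*(-5 + 1)/1)*(-4) - 4 = ((1/2)*1*(-4))*(-4) - 4 = -2*(-4) - 4 = 8 - 4 = 4)
H(9)*(h(6) + P) = -4*((5/2 - sqrt(2)*sqrt(6)/2) + 4) = -4*((5/2 - sqrt(3)) + 4) = -4*(13/2 - sqrt(3)) = -26 + 4*sqrt(3)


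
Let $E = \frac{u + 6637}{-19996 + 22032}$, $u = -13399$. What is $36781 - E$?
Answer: $\frac{37446439}{1018} \approx 36784.0$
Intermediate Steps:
$E = - \frac{3381}{1018}$ ($E = \frac{-13399 + 6637}{-19996 + 22032} = - \frac{6762}{2036} = \left(-6762\right) \frac{1}{2036} = - \frac{3381}{1018} \approx -3.3212$)
$36781 - E = 36781 - - \frac{3381}{1018} = 36781 + \frac{3381}{1018} = \frac{37446439}{1018}$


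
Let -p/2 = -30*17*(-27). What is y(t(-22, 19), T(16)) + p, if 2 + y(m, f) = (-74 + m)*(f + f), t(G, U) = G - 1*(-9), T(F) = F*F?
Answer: -72086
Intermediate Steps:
T(F) = F²
t(G, U) = 9 + G (t(G, U) = G + 9 = 9 + G)
y(m, f) = -2 + 2*f*(-74 + m) (y(m, f) = -2 + (-74 + m)*(f + f) = -2 + (-74 + m)*(2*f) = -2 + 2*f*(-74 + m))
p = -27540 (p = -2*(-30*17)*(-27) = -(-1020)*(-27) = -2*13770 = -27540)
y(t(-22, 19), T(16)) + p = (-2 - 148*16² + 2*16²*(9 - 22)) - 27540 = (-2 - 148*256 + 2*256*(-13)) - 27540 = (-2 - 37888 - 6656) - 27540 = -44546 - 27540 = -72086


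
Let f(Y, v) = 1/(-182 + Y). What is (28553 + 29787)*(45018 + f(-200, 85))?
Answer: 501632843750/191 ≈ 2.6264e+9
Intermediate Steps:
(28553 + 29787)*(45018 + f(-200, 85)) = (28553 + 29787)*(45018 + 1/(-182 - 200)) = 58340*(45018 + 1/(-382)) = 58340*(45018 - 1/382) = 58340*(17196875/382) = 501632843750/191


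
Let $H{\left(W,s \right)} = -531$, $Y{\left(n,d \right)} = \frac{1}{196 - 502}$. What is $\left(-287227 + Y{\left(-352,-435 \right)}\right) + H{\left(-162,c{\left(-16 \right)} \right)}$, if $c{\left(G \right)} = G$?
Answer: $- \frac{88053949}{306} \approx -2.8776 \cdot 10^{5}$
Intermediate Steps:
$Y{\left(n,d \right)} = - \frac{1}{306}$ ($Y{\left(n,d \right)} = \frac{1}{-306} = - \frac{1}{306}$)
$\left(-287227 + Y{\left(-352,-435 \right)}\right) + H{\left(-162,c{\left(-16 \right)} \right)} = \left(-287227 - \frac{1}{306}\right) - 531 = - \frac{87891463}{306} - 531 = - \frac{88053949}{306}$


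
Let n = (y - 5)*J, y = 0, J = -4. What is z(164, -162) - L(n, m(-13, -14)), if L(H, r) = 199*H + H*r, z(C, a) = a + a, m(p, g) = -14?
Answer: -4024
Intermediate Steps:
n = 20 (n = (0 - 5)*(-4) = -5*(-4) = 20)
z(C, a) = 2*a
z(164, -162) - L(n, m(-13, -14)) = 2*(-162) - 20*(199 - 14) = -324 - 20*185 = -324 - 1*3700 = -324 - 3700 = -4024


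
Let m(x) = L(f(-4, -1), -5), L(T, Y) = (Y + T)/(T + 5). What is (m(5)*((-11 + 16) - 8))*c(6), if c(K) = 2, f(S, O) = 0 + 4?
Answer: 2/3 ≈ 0.66667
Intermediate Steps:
f(S, O) = 4
L(T, Y) = (T + Y)/(5 + T)
m(x) = -1/9 (m(x) = (4 - 5)/(5 + 4) = -1/9)
(m(5)*((-11 + 16) - 8))*c(6) = -((-11 + 16) - 8)/9*2 = -(5 - 8)/9*2 = -1/9*(-3)*2 = (1/3)*2 = 2/3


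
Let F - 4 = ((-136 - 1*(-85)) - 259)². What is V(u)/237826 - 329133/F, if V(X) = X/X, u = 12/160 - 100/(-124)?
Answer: -39138144377/11428014952 ≈ -3.4248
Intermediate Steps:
u = 1093/1240 (u = 12*(1/160) - 100*(-1/124) = 3/40 + 25/31 = 1093/1240 ≈ 0.88145)
V(X) = 1
F = 96104 (F = 4 + ((-136 - 1*(-85)) - 259)² = 4 + ((-136 + 85) - 259)² = 4 + (-51 - 259)² = 4 + (-310)² = 4 + 96100 = 96104)
V(u)/237826 - 329133/F = 1/237826 - 329133/96104 = -39138144377/11428014952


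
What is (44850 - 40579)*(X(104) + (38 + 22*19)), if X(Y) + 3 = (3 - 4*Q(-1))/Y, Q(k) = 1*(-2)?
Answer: 201262333/104 ≈ 1.9352e+6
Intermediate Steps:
Q(k) = -2
X(Y) = -3 + 11/Y (X(Y) = -3 + (3 - 4*(-2))/Y = -3 + (3 + 8)/Y = -3 + 11/Y)
(44850 - 40579)*(X(104) + (38 + 22*19)) = (44850 - 40579)*((-3 + 11/104) + (38 + 22*19)) = 4271*((-3 + 11*(1/104)) + (38 + 418)) = 4271*((-3 + 11/104) + 456) = 4271*(-301/104 + 456) = 4271*(47123/104) = 201262333/104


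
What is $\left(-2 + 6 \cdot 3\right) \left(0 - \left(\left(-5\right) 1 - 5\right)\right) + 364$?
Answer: $524$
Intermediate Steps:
$\left(-2 + 6 \cdot 3\right) \left(0 - \left(\left(-5\right) 1 - 5\right)\right) + 364 = \left(-2 + 18\right) \left(0 - \left(-5 - 5\right)\right) + 364 = 16 \left(0 - -10\right) + 364 = 16 \left(0 + 10\right) + 364 = 16 \cdot 10 + 364 = 160 + 364 = 524$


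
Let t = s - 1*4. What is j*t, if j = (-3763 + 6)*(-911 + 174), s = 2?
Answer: -5537818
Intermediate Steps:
t = -2 (t = 2 - 1*4 = 2 - 4 = -2)
j = 2768909 (j = -3757*(-737) = 2768909)
j*t = 2768909*(-2) = -5537818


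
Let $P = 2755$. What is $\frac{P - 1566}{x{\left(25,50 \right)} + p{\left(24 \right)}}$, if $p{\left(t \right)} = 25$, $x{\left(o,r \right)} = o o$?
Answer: $\frac{1189}{650} \approx 1.8292$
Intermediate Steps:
$x{\left(o,r \right)} = o^{2}$
$\frac{P - 1566}{x{\left(25,50 \right)} + p{\left(24 \right)}} = \frac{2755 - 1566}{25^{2} + 25} = \frac{1189}{625 + 25} = \frac{1189}{650}$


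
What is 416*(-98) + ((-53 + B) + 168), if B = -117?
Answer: -40770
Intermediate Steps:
416*(-98) + ((-53 + B) + 168) = 416*(-98) + ((-53 - 117) + 168) = -40768 + (-170 + 168) = -40768 - 2 = -40770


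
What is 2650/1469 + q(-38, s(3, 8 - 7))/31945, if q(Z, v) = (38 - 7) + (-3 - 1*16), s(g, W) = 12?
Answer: 84671878/46927205 ≈ 1.8043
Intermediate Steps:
q(Z, v) = 12 (q(Z, v) = 31 + (-3 - 16) = 31 - 19 = 12)
2650/1469 + q(-38, s(3, 8 - 7))/31945 = 2650/1469 + 12/31945 = 84671878/46927205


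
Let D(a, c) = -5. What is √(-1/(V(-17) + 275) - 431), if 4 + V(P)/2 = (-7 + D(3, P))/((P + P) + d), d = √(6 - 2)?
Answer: I*√54930995/357 ≈ 20.761*I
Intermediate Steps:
d = 2 (d = √4 = 2)
V(P) = -8 - 24/(2 + 2*P) (V(P) = -8 + 2*((-7 - 5)/((P + P) + 2)) = -8 + 2*(-12/(2*P + 2)) = -8 + 2*(-12/(2 + 2*P)) = -8 - 24/(2 + 2*P))
√(-1/(V(-17) + 275) - 431) = √(-1/(4*(-5 - 2*(-17))/(1 - 17) + 275) - 431) = √(-1/(4*(-5 + 34)/(-16) + 275) - 431) = √(-1/(4*(-1/16)*29 + 275) - 431) = √(-1/(-29/4 + 275) - 431) = √(-1/1071/4 - 431) = √(-1*4/1071 - 431) = √(-4/1071 - 431) = √(-461605/1071) = I*√54930995/357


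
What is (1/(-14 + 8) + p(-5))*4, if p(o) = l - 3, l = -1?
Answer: -50/3 ≈ -16.667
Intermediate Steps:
p(o) = -4 (p(o) = -1 - 3 = -4)
(1/(-14 + 8) + p(-5))*4 = (1/(-14 + 8) - 4)*4 = (1/(-6) - 4)*4 = (-1/6 - 4)*4 = -25/6*4 = -50/3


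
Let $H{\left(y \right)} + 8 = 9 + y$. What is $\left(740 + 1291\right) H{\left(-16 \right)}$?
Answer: $-30465$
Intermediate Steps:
$H{\left(y \right)} = 1 + y$ ($H{\left(y \right)} = -8 + \left(9 + y\right) = 1 + y$)
$\left(740 + 1291\right) H{\left(-16 \right)} = \left(740 + 1291\right) \left(1 - 16\right) = 2031 \left(-15\right) = -30465$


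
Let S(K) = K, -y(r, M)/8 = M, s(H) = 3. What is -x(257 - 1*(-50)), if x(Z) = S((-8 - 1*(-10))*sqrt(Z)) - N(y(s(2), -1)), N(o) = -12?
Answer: -12 - 2*sqrt(307) ≈ -47.043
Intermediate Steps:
y(r, M) = -8*M
x(Z) = 12 + 2*sqrt(Z) (x(Z) = (-8 - 1*(-10))*sqrt(Z) - 1*(-12) = (-8 + 10)*sqrt(Z) + 12 = 2*sqrt(Z) + 12 = 12 + 2*sqrt(Z))
-x(257 - 1*(-50)) = -(12 + 2*sqrt(257 - 1*(-50))) = -(12 + 2*sqrt(257 + 50)) = -(12 + 2*sqrt(307)) = -12 - 2*sqrt(307)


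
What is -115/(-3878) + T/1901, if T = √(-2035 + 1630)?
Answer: 115/3878 + 9*I*√5/1901 ≈ 0.029654 + 0.010586*I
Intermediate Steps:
T = 9*I*√5 (T = √(-405) = 9*I*√5 ≈ 20.125*I)
-115/(-3878) + T/1901 = -115/(-3878) + (9*I*√5)/1901 = -115*(-1/3878) + (9*I*√5)*(1/1901) = 115/3878 + 9*I*√5/1901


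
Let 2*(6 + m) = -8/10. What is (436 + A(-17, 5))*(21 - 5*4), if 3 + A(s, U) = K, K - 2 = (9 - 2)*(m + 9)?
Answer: 2266/5 ≈ 453.20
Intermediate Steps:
m = -32/5 (m = -6 + (-8/10)/2 = -6 + (-8*⅒)/2 = -6 + (½)*(-⅘) = -6 - ⅖ = -32/5 ≈ -6.4000)
K = 101/5 (K = 2 + (9 - 2)*(-32/5 + 9) = 2 + 7*(13/5) = 2 + 91/5 = 101/5 ≈ 20.200)
A(s, U) = 86/5 (A(s, U) = -3 + 101/5 = 86/5)
(436 + A(-17, 5))*(21 - 5*4) = (436 + 86/5)*(21 - 5*4) = 2266*(21 - 20)/5 = (2266/5)*1 = 2266/5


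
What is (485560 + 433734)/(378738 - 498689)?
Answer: -919294/119951 ≈ -7.6639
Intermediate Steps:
(485560 + 433734)/(378738 - 498689) = 919294/(-119951) = 919294*(-1/119951) = -919294/119951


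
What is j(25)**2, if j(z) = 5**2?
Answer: 625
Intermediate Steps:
j(z) = 25
j(25)**2 = 25**2 = 625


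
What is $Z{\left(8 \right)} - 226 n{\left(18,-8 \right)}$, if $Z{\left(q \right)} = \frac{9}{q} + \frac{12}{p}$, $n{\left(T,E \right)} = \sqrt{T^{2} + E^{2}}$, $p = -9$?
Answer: $- \frac{5}{24} - 452 \sqrt{97} \approx -4451.9$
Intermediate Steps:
$n{\left(T,E \right)} = \sqrt{E^{2} + T^{2}}$
$Z{\left(q \right)} = - \frac{4}{3} + \frac{9}{q}$ ($Z{\left(q \right)} = \frac{9}{q} + \frac{12}{-9} = \frac{9}{q} + 12 \left(- \frac{1}{9}\right) = \frac{9}{q} - \frac{4}{3} = - \frac{4}{3} + \frac{9}{q}$)
$Z{\left(8 \right)} - 226 n{\left(18,-8 \right)} = \left(- \frac{4}{3} + \frac{9}{8}\right) - 226 \sqrt{\left(-8\right)^{2} + 18^{2}} = \left(- \frac{4}{3} + 9 \cdot \frac{1}{8}\right) - 226 \sqrt{64 + 324} = \left(- \frac{4}{3} + \frac{9}{8}\right) - 226 \sqrt{388} = - \frac{5}{24} - 226 \cdot 2 \sqrt{97} = - \frac{5}{24} - 452 \sqrt{97}$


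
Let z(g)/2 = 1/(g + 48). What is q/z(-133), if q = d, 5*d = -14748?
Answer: 125358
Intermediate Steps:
z(g) = 2/(48 + g) (z(g) = 2/(g + 48) = 2/(48 + g))
d = -14748/5 (d = (⅕)*(-14748) = -14748/5 ≈ -2949.6)
q = -14748/5 ≈ -2949.6
q/z(-133) = -14748/(5*(2/(48 - 133))) = -14748/(5*(2/(-85))) = -14748/(5*(2*(-1/85))) = -14748/(5*(-2/85)) = -14748/5*(-85/2) = 125358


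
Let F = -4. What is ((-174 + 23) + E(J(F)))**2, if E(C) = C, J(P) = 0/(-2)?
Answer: 22801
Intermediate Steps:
J(P) = 0 (J(P) = 0*(-1/2) = 0)
((-174 + 23) + E(J(F)))**2 = ((-174 + 23) + 0)**2 = (-151 + 0)**2 = (-151)**2 = 22801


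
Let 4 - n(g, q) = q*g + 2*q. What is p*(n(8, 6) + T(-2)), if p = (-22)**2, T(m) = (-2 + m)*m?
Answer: -23232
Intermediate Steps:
T(m) = m*(-2 + m)
p = 484
n(g, q) = 4 - 2*q - g*q (n(g, q) = 4 - (q*g + 2*q) = 4 - (g*q + 2*q) = 4 - (2*q + g*q) = 4 + (-2*q - g*q) = 4 - 2*q - g*q)
p*(n(8, 6) + T(-2)) = 484*((4 - 2*6 - 1*8*6) - 2*(-2 - 2)) = 484*((4 - 12 - 48) - 2*(-4)) = 484*(-56 + 8) = 484*(-48) = -23232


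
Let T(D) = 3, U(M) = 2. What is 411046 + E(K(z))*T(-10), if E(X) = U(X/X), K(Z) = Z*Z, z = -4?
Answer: 411052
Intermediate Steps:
K(Z) = Z**2
E(X) = 2
411046 + E(K(z))*T(-10) = 411046 + 2*3 = 411046 + 6 = 411052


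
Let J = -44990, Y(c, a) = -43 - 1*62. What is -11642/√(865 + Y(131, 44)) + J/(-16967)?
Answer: 44990/16967 - 5821*√190/190 ≈ -419.65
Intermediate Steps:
Y(c, a) = -105 (Y(c, a) = -43 - 62 = -105)
-11642/√(865 + Y(131, 44)) + J/(-16967) = -11642/√(865 - 105) - 44990/(-16967) = -11642*√190/380 - 44990*(-1/16967) = -11642*√190/380 + 44990/16967 = -5821*√190/190 + 44990/16967 = 44990/16967 - 5821*√190/190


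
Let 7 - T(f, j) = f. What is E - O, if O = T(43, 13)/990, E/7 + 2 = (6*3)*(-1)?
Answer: -7698/55 ≈ -139.96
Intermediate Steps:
T(f, j) = 7 - f
E = -140 (E = -14 + 7*((6*3)*(-1)) = -14 + 7*(18*(-1)) = -14 + 7*(-18) = -14 - 126 = -140)
O = -2/55 (O = (7 - 1*43)/990 = (7 - 43)*(1/990) = -36*1/990 = -2/55 ≈ -0.036364)
E - O = -140 - 1*(-2/55) = -140 + 2/55 = -7698/55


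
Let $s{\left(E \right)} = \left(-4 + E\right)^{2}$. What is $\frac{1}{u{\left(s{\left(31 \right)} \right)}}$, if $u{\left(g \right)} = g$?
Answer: $\frac{1}{729} \approx 0.0013717$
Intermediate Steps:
$\frac{1}{u{\left(s{\left(31 \right)} \right)}} = \frac{1}{\left(-4 + 31\right)^{2}} = \frac{1}{27^{2}} = \frac{1}{729}$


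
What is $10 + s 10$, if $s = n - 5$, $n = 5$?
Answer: $10$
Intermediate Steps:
$s = 0$ ($s = 5 - 5 = 0$)
$10 + s 10 = 10 + 0 \cdot 10 = 10 + 0 = 10$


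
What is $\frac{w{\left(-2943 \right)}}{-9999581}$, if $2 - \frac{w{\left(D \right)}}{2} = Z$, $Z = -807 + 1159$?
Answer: $\frac{700}{9999581} \approx 7.0003 \cdot 10^{-5}$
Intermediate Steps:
$Z = 352$
$w{\left(D \right)} = -700$ ($w{\left(D \right)} = 4 - 704 = -700$)
$\frac{w{\left(-2943 \right)}}{-9999581} = - \frac{700}{-9999581} = \left(-700\right) \left(- \frac{1}{9999581}\right) = \frac{700}{9999581}$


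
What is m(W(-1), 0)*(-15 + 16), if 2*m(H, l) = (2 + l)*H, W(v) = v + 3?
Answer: 2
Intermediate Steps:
W(v) = 3 + v
m(H, l) = H*(2 + l)/2 (m(H, l) = ((2 + l)*H)/2 = (H*(2 + l))/2 = H*(2 + l)/2)
m(W(-1), 0)*(-15 + 16) = ((3 - 1)*(2 + 0)/2)*(-15 + 16) = ((1/2)*2*2)*1 = 2*1 = 2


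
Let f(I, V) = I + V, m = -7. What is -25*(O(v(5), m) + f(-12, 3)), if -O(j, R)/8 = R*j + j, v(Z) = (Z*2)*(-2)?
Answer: 24225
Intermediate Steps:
v(Z) = -4*Z (v(Z) = (2*Z)*(-2) = -4*Z)
O(j, R) = -8*j - 8*R*j (O(j, R) = -8*(R*j + j) = -8*(j + R*j) = -8*j - 8*R*j)
-25*(O(v(5), m) + f(-12, 3)) = -25*(-8*(-4*5)*(1 - 7) + (-12 + 3)) = -25*(-8*(-20)*(-6) - 9) = -25*(-960 - 9) = -25*(-969) = 24225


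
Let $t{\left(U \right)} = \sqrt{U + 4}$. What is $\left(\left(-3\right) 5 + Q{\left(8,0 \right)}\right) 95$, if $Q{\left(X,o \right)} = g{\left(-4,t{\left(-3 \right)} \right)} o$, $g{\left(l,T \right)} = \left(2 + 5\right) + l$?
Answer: $-1425$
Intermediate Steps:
$t{\left(U \right)} = \sqrt{4 + U}$
$g{\left(l,T \right)} = 7 + l$
$Q{\left(X,o \right)} = 3 o$ ($Q{\left(X,o \right)} = \left(7 - 4\right) o = 3 o$)
$\left(\left(-3\right) 5 + Q{\left(8,0 \right)}\right) 95 = \left(\left(-3\right) 5 + 3 \cdot 0\right) 95 = \left(-15 + 0\right) 95 = \left(-15\right) 95 = -1425$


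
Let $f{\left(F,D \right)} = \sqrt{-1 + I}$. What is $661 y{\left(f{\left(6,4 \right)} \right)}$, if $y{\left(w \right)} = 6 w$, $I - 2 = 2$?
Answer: $3966 \sqrt{3} \approx 6869.3$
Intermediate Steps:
$I = 4$ ($I = 2 + 2 = 4$)
$f{\left(F,D \right)} = \sqrt{3}$ ($f{\left(F,D \right)} = \sqrt{-1 + 4} = \sqrt{3}$)
$661 y{\left(f{\left(6,4 \right)} \right)} = 661 \cdot 6 \sqrt{3} = 3966 \sqrt{3}$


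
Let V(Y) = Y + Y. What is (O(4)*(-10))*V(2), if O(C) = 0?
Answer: 0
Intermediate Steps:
V(Y) = 2*Y
(O(4)*(-10))*V(2) = (0*(-10))*(2*2) = 0*4 = 0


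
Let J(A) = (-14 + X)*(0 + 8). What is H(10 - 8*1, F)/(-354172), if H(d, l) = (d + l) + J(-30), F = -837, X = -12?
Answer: 149/50596 ≈ 0.0029449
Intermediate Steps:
J(A) = -208 (J(A) = (-14 - 12)*(0 + 8) = -26*8 = -208)
H(d, l) = -208 + d + l (H(d, l) = (d + l) - 208 = -208 + d + l)
H(10 - 8*1, F)/(-354172) = (-208 + (10 - 8*1) - 837)/(-354172) = (-208 + (10 - 8) - 837)*(-1/354172) = (-208 + 2 - 837)*(-1/354172) = -1043*(-1/354172) = 149/50596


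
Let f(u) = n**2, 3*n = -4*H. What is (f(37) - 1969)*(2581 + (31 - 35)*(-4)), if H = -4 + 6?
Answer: -45855229/9 ≈ -5.0950e+6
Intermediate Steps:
H = 2
n = -8/3 (n = (-4*2)/3 = (1/3)*(-8) = -8/3 ≈ -2.6667)
f(u) = 64/9 (f(u) = (-8/3)**2 = 64/9)
(f(37) - 1969)*(2581 + (31 - 35)*(-4)) = (64/9 - 1969)*(2581 + (31 - 35)*(-4)) = -17657*(2581 - 4*(-4))/9 = -17657*(2581 + 16)/9 = -17657/9*2597 = -45855229/9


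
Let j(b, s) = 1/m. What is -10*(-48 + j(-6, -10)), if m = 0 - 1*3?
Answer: 1450/3 ≈ 483.33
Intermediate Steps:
m = -3 (m = 0 - 3 = -3)
j(b, s) = -⅓ (j(b, s) = 1/(-3) = -⅓)
-10*(-48 + j(-6, -10)) = -10*(-48 - ⅓) = -10*(-145/3) = 1450/3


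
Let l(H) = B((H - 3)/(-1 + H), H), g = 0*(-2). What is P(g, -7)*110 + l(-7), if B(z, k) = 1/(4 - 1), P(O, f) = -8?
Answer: -2639/3 ≈ -879.67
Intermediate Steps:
g = 0
B(z, k) = ⅓ (B(z, k) = 1/3 = ⅓)
l(H) = ⅓
P(g, -7)*110 + l(-7) = -8*110 + ⅓ = -880 + ⅓ = -2639/3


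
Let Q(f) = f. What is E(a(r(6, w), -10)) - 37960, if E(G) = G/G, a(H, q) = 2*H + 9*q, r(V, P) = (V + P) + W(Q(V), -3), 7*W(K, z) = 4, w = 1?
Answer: -37959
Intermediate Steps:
W(K, z) = 4/7 (W(K, z) = (⅐)*4 = 4/7)
r(V, P) = 4/7 + P + V (r(V, P) = (V + P) + 4/7 = (P + V) + 4/7 = 4/7 + P + V)
E(G) = 1
E(a(r(6, w), -10)) - 37960 = 1 - 37960 = -37959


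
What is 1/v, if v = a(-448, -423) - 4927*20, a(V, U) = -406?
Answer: -1/98946 ≈ -1.0107e-5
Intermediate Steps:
v = -98946 (v = -406 - 4927*20 = -406 - 98540 = -98946)
1/v = 1/(-98946) = -1/98946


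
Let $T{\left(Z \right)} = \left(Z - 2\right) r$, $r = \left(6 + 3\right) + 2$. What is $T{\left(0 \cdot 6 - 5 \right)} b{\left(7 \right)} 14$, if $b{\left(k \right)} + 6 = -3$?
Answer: $9702$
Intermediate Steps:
$b{\left(k \right)} = -9$ ($b{\left(k \right)} = -6 - 3 = -9$)
$r = 11$ ($r = 9 + 2 = 11$)
$T{\left(Z \right)} = -22 + 11 Z$ ($T{\left(Z \right)} = \left(Z - 2\right) 11 = \left(-2 + Z\right) 11 = -22 + 11 Z$)
$T{\left(0 \cdot 6 - 5 \right)} b{\left(7 \right)} 14 = \left(-22 + 11 \left(0 \cdot 6 - 5\right)\right) \left(-9\right) 14 = \left(-22 + 11 \left(0 - 5\right)\right) \left(-9\right) 14 = \left(-22 + 11 \left(-5\right)\right) \left(-9\right) 14 = \left(-22 - 55\right) \left(-9\right) 14 = \left(-77\right) \left(-9\right) 14 = 693 \cdot 14 = 9702$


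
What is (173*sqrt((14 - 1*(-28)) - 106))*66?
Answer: 91344*I ≈ 91344.0*I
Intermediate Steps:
(173*sqrt((14 - 1*(-28)) - 106))*66 = (173*sqrt((14 + 28) - 106))*66 = (173*sqrt(42 - 106))*66 = (173*sqrt(-64))*66 = (173*(8*I))*66 = (1384*I)*66 = 91344*I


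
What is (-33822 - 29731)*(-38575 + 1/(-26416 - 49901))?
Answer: 187095473724628/76317 ≈ 2.4516e+9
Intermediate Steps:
(-33822 - 29731)*(-38575 + 1/(-26416 - 49901)) = -63553*(-38575 + 1/(-76317)) = -63553*(-38575 - 1/76317) = -63553*(-2943928276/76317) = 187095473724628/76317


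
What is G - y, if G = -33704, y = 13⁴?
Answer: -62265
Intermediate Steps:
y = 28561
G - y = -33704 - 1*28561 = -33704 - 28561 = -62265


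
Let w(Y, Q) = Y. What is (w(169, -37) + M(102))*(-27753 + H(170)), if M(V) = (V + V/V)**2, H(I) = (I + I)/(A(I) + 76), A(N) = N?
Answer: -36790153322/123 ≈ -2.9911e+8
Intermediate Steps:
H(I) = 2*I/(76 + I) (H(I) = (I + I)/(I + 76) = (2*I)/(76 + I) = 2*I/(76 + I))
M(V) = (1 + V)**2 (M(V) = (V + 1)**2 = (1 + V)**2)
(w(169, -37) + M(102))*(-27753 + H(170)) = (169 + (1 + 102)**2)*(-27753 + 2*170/(76 + 170)) = (169 + 103**2)*(-27753 + 2*170/246) = (169 + 10609)*(-27753 + 2*170*(1/246)) = 10778*(-27753 + 170/123) = 10778*(-3413449/123) = -36790153322/123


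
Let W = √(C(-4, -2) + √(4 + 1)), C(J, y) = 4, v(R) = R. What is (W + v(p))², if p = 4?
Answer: (4 + √(4 + √5))² ≈ 42.214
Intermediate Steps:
W = √(4 + √5) (W = √(4 + √(4 + 1)) = √(4 + √5) ≈ 2.4972)
(W + v(p))² = (√(4 + √5) + 4)² = (4 + √(4 + √5))²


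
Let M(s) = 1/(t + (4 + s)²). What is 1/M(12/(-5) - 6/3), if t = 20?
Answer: 504/25 ≈ 20.160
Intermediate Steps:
M(s) = 1/(20 + (4 + s)²)
1/M(12/(-5) - 6/3) = 1/(1/(20 + (4 + (12/(-5) - 6/3))²)) = 1/(1/(20 + (4 + (12*(-⅕) - 6*⅓))²)) = 1/(1/(20 + (4 + (-12/5 - 2))²)) = 1/(1/(20 + (4 - 22/5)²)) = 1/(1/(20 + (-⅖)²)) = 1/(1/(20 + 4/25)) = 1/(1/(504/25)) = 1/(25/504) = 504/25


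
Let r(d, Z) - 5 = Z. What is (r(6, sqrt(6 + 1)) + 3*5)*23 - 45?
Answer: 415 + 23*sqrt(7) ≈ 475.85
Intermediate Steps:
r(d, Z) = 5 + Z
(r(6, sqrt(6 + 1)) + 3*5)*23 - 45 = ((5 + sqrt(6 + 1)) + 3*5)*23 - 45 = ((5 + sqrt(7)) + 15)*23 - 45 = (20 + sqrt(7))*23 - 45 = (460 + 23*sqrt(7)) - 45 = 415 + 23*sqrt(7)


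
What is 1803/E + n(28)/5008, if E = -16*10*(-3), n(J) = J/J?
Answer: 188123/50080 ≈ 3.7565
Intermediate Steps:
n(J) = 1
E = 480 (E = -160*(-3) = 480)
1803/E + n(28)/5008 = 1803/480 + 1/5008 = 1803*(1/480) + 1*(1/5008) = 601/160 + 1/5008 = 188123/50080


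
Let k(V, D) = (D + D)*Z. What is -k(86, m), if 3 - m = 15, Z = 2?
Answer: 48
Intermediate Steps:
m = -12 (m = 3 - 1*15 = 3 - 15 = -12)
k(V, D) = 4*D (k(V, D) = (D + D)*2 = (2*D)*2 = 4*D)
-k(86, m) = -4*(-12) = -1*(-48) = 48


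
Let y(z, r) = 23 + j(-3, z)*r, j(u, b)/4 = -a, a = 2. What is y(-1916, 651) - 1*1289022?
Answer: -1294207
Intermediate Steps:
j(u, b) = -8 (j(u, b) = 4*(-1*2) = 4*(-2) = -8)
y(z, r) = 23 - 8*r
y(-1916, 651) - 1*1289022 = (23 - 8*651) - 1*1289022 = (23 - 5208) - 1289022 = -5185 - 1289022 = -1294207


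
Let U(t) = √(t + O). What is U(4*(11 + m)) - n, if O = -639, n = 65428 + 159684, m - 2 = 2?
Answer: -225112 + I*√579 ≈ -2.2511e+5 + 24.062*I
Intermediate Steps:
m = 4 (m = 2 + 2 = 4)
n = 225112
U(t) = √(-639 + t) (U(t) = √(t - 639) = √(-639 + t))
U(4*(11 + m)) - n = √(-639 + 4*(11 + 4)) - 1*225112 = √(-639 + 4*15) - 225112 = √(-639 + 60) - 225112 = √(-579) - 225112 = I*√579 - 225112 = -225112 + I*√579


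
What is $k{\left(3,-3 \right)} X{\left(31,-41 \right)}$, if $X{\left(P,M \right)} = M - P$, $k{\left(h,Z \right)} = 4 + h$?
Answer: $-504$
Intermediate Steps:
$k{\left(3,-3 \right)} X{\left(31,-41 \right)} = \left(4 + 3\right) \left(-41 - 31\right) = 7 \left(-41 - 31\right) = 7 \left(-72\right) = -504$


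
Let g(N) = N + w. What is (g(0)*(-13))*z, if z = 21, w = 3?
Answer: -819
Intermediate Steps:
g(N) = 3 + N (g(N) = N + 3 = 3 + N)
(g(0)*(-13))*z = ((3 + 0)*(-13))*21 = (3*(-13))*21 = -39*21 = -819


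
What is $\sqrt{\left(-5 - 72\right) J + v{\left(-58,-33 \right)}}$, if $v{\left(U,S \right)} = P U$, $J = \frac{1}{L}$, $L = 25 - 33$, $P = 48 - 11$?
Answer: $\frac{9 i \sqrt{422}}{4} \approx 46.221 i$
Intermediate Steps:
$P = 37$ ($P = 48 - 11 = 37$)
$L = -8$ ($L = 25 - 33 = -8$)
$J = - \frac{1}{8}$ ($J = \frac{1}{-8} = - \frac{1}{8} \approx -0.125$)
$v{\left(U,S \right)} = 37 U$
$\sqrt{\left(-5 - 72\right) J + v{\left(-58,-33 \right)}} = \sqrt{\left(-5 - 72\right) \left(- \frac{1}{8}\right) + 37 \left(-58\right)} = \sqrt{\left(-77\right) \left(- \frac{1}{8}\right) - 2146} = \sqrt{\frac{77}{8} - 2146} = \sqrt{- \frac{17091}{8}} = \frac{9 i \sqrt{422}}{4}$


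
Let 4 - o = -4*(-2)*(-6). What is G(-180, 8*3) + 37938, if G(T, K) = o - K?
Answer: 37966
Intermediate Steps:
o = 52 (o = 4 - (-4*(-2))*(-6) = 4 - 8*(-6) = 4 - 1*(-48) = 4 + 48 = 52)
G(T, K) = 52 - K
G(-180, 8*3) + 37938 = (52 - 8*3) + 37938 = (52 - 1*24) + 37938 = (52 - 24) + 37938 = 28 + 37938 = 37966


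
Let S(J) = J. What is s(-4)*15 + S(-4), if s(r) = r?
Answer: -64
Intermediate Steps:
s(-4)*15 + S(-4) = -4*15 - 4 = -60 - 4 = -64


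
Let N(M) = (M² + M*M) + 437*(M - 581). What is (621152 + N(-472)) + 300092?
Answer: 906651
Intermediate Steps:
N(M) = -253897 + 2*M² + 437*M (N(M) = (M² + M²) + 437*(-581 + M) = 2*M² + (-253897 + 437*M) = -253897 + 2*M² + 437*M)
(621152 + N(-472)) + 300092 = (621152 + (-253897 + 2*(-472)² + 437*(-472))) + 300092 = (621152 + (-253897 + 2*222784 - 206264)) + 300092 = (621152 + (-253897 + 445568 - 206264)) + 300092 = (621152 - 14593) + 300092 = 606559 + 300092 = 906651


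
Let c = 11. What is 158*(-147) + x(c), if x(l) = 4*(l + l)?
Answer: -23138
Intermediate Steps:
x(l) = 8*l (x(l) = 4*(2*l) = 8*l)
158*(-147) + x(c) = 158*(-147) + 8*11 = -23226 + 88 = -23138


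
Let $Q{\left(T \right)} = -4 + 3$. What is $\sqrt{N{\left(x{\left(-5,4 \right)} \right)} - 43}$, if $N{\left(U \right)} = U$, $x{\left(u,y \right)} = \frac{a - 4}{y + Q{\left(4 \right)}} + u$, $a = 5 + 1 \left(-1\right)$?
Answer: $4 i \sqrt{3} \approx 6.9282 i$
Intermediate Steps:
$a = 4$ ($a = 5 - 1 = 4$)
$Q{\left(T \right)} = -1$
$x{\left(u,y \right)} = u$ ($x{\left(u,y \right)} = \frac{4 - 4}{y - 1} + u = \frac{0}{-1 + y} + u = 0 + u = u$)
$\sqrt{N{\left(x{\left(-5,4 \right)} \right)} - 43} = \sqrt{-5 - 43} = \sqrt{-48} = 4 i \sqrt{3}$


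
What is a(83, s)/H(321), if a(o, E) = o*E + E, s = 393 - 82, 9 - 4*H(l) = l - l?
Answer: 34832/3 ≈ 11611.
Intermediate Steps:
H(l) = 9/4 (H(l) = 9/4 - (l - l)/4 = 9/4 - ¼*0 = 9/4 + 0 = 9/4)
s = 311
a(o, E) = E + E*o (a(o, E) = E*o + E = E + E*o)
a(83, s)/H(321) = (311*(1 + 83))/(9/4) = (311*84)*(4/9) = 26124*(4/9) = 34832/3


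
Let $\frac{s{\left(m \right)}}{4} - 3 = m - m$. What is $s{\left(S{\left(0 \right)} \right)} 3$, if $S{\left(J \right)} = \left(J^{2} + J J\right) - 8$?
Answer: $36$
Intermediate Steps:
$S{\left(J \right)} = -8 + 2 J^{2}$ ($S{\left(J \right)} = \left(J^{2} + J^{2}\right) - 8 = 2 J^{2} - 8 = -8 + 2 J^{2}$)
$s{\left(m \right)} = 12$ ($s{\left(m \right)} = 12 + 4 \left(m - m\right) = 12 + 4 \cdot 0 = 12 + 0 = 12$)
$s{\left(S{\left(0 \right)} \right)} 3 = 12 \cdot 3 = 36$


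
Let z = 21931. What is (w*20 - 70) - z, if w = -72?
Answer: -23441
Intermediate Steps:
(w*20 - 70) - z = (-72*20 - 70) - 1*21931 = (-1440 - 70) - 21931 = -1510 - 21931 = -23441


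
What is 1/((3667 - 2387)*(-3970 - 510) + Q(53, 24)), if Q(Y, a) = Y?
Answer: -1/5734347 ≈ -1.7439e-7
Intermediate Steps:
1/((3667 - 2387)*(-3970 - 510) + Q(53, 24)) = 1/((3667 - 2387)*(-3970 - 510) + 53) = 1/(1280*(-4480) + 53) = 1/(-5734400 + 53) = 1/(-5734347) = -1/5734347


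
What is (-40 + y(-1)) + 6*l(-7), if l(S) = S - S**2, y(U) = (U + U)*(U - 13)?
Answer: -348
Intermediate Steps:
y(U) = 2*U*(-13 + U) (y(U) = (2*U)*(-13 + U) = 2*U*(-13 + U))
(-40 + y(-1)) + 6*l(-7) = (-40 + 2*(-1)*(-13 - 1)) + 6*(-7*(1 - 1*(-7))) = (-40 + 2*(-1)*(-14)) + 6*(-7*(1 + 7)) = (-40 + 28) + 6*(-7*8) = -12 + 6*(-56) = -12 - 336 = -348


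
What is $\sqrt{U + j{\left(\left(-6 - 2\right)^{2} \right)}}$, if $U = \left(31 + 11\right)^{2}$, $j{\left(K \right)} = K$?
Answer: $2 \sqrt{457} \approx 42.755$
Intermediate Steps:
$U = 1764$ ($U = 42^{2} = 1764$)
$\sqrt{U + j{\left(\left(-6 - 2\right)^{2} \right)}} = \sqrt{1764 + \left(-6 - 2\right)^{2}} = \sqrt{1764 + \left(-8\right)^{2}} = \sqrt{1764 + 64} = \sqrt{1828} = 2 \sqrt{457}$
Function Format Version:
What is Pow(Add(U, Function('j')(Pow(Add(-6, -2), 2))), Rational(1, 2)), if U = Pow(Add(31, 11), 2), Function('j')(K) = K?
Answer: Mul(2, Pow(457, Rational(1, 2))) ≈ 42.755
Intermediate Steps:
U = 1764 (U = Pow(42, 2) = 1764)
Pow(Add(U, Function('j')(Pow(Add(-6, -2), 2))), Rational(1, 2)) = Pow(Add(1764, Pow(Add(-6, -2), 2)), Rational(1, 2)) = Pow(Add(1764, Pow(-8, 2)), Rational(1, 2)) = Pow(Add(1764, 64), Rational(1, 2)) = Pow(1828, Rational(1, 2)) = Mul(2, Pow(457, Rational(1, 2)))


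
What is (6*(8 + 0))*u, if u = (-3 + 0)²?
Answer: 432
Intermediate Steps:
u = 9 (u = (-3)² = 9)
(6*(8 + 0))*u = (6*(8 + 0))*9 = (6*8)*9 = 48*9 = 432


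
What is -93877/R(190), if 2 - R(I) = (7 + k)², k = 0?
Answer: 93877/47 ≈ 1997.4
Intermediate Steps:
R(I) = -47 (R(I) = 2 - (7 + 0)² = 2 - 1*7² = 2 - 1*49 = 2 - 49 = -47)
-93877/R(190) = -93877/(-47) = -93877*(-1/47) = 93877/47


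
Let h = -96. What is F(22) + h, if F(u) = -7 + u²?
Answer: 381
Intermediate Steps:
F(22) + h = (-7 + 22²) - 96 = (-7 + 484) - 96 = 477 - 96 = 381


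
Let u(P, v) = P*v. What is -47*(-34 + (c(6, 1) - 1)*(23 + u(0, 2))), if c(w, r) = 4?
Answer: -1645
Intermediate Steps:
-47*(-34 + (c(6, 1) - 1)*(23 + u(0, 2))) = -47*(-34 + (4 - 1)*(23 + 0*2)) = -47*(-34 + 3*(23 + 0)) = -47*(-34 + 3*23) = -47*(-34 + 69) = -47*35 = -1645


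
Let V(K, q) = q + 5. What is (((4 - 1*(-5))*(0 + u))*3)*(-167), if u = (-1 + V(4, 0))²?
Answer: -72144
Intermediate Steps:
V(K, q) = 5 + q
u = 16 (u = (-1 + (5 + 0))² = (-1 + 5)² = 4² = 16)
(((4 - 1*(-5))*(0 + u))*3)*(-167) = (((4 - 1*(-5))*(0 + 16))*3)*(-167) = (((4 + 5)*16)*3)*(-167) = ((9*16)*3)*(-167) = (144*3)*(-167) = 432*(-167) = -72144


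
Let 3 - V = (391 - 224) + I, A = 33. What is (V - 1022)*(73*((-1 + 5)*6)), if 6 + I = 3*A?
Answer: -2240808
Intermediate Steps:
I = 93 (I = -6 + 3*33 = -6 + 99 = 93)
V = -257 (V = 3 - ((391 - 224) + 93) = 3 - (167 + 93) = 3 - 1*260 = 3 - 260 = -257)
(V - 1022)*(73*((-1 + 5)*6)) = (-257 - 1022)*(73*((-1 + 5)*6)) = -93367*4*6 = -93367*24 = -1279*1752 = -2240808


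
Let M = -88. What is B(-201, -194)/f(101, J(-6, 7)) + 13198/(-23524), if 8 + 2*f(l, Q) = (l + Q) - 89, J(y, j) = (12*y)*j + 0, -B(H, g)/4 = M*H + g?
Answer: 410703981/1470250 ≈ 279.34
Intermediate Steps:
B(H, g) = -4*g + 352*H (B(H, g) = -4*(-88*H + g) = -4*(g - 88*H) = -4*g + 352*H)
J(y, j) = 12*j*y (J(y, j) = 12*j*y + 0 = 12*j*y)
f(l, Q) = -97/2 + Q/2 + l/2 (f(l, Q) = -4 + ((l + Q) - 89)/2 = -4 + ((Q + l) - 89)/2 = -4 + (-89 + Q + l)/2 = -4 + (-89/2 + Q/2 + l/2) = -97/2 + Q/2 + l/2)
B(-201, -194)/f(101, J(-6, 7)) + 13198/(-23524) = (-4*(-194) + 352*(-201))/(-97/2 + (12*7*(-6))/2 + (1/2)*101) + 13198/(-23524) = (776 - 70752)/(-97/2 + (1/2)*(-504) + 101/2) + 13198*(-1/23524) = -69976/(-97/2 - 252 + 101/2) - 6599/11762 = -69976/(-250) - 6599/11762 = -69976*(-1/250) - 6599/11762 = 34988/125 - 6599/11762 = 410703981/1470250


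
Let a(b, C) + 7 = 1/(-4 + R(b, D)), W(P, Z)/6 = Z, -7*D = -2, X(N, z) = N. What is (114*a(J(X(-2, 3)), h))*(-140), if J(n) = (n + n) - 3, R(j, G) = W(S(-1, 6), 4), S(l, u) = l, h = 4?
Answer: 110922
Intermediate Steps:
D = 2/7 (D = -⅐*(-2) = 2/7 ≈ 0.28571)
W(P, Z) = 6*Z
R(j, G) = 24 (R(j, G) = 6*4 = 24)
J(n) = -3 + 2*n (J(n) = 2*n - 3 = -3 + 2*n)
a(b, C) = -139/20 (a(b, C) = -7 + 1/(-4 + 24) = -7 + 1/20 = -139/20)
(114*a(J(X(-2, 3)), h))*(-140) = (114*(-139/20))*(-140) = -7923/10*(-140) = 110922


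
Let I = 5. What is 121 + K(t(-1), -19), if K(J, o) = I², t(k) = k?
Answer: 146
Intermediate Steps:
K(J, o) = 25 (K(J, o) = 5² = 25)
121 + K(t(-1), -19) = 121 + 25 = 146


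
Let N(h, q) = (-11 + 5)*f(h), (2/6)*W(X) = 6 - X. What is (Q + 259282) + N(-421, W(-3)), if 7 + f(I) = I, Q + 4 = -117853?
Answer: 143993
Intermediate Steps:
Q = -117857 (Q = -4 - 117853 = -117857)
W(X) = 18 - 3*X (W(X) = 3*(6 - X) = 18 - 3*X)
f(I) = -7 + I
N(h, q) = 42 - 6*h (N(h, q) = (-11 + 5)*(-7 + h) = -6*(-7 + h) = 42 - 6*h)
(Q + 259282) + N(-421, W(-3)) = (-117857 + 259282) + (42 - 6*(-421)) = 141425 + (42 + 2526) = 141425 + 2568 = 143993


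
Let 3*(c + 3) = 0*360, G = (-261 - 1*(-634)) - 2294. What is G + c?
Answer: -1924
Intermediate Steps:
G = -1921 (G = (-261 + 634) - 2294 = 373 - 2294 = -1921)
c = -3 (c = -3 + (0*360)/3 = -3 + (⅓)*0 = -3 + 0 = -3)
G + c = -1921 - 3 = -1924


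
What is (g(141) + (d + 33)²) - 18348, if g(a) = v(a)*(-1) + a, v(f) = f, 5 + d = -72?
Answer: -16412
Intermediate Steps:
d = -77 (d = -5 - 72 = -77)
g(a) = 0 (g(a) = a*(-1) + a = -a + a = 0)
(g(141) + (d + 33)²) - 18348 = (0 + (-77 + 33)²) - 18348 = (0 + (-44)²) - 18348 = (0 + 1936) - 18348 = 1936 - 18348 = -16412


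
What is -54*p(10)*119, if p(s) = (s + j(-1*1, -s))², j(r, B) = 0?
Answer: -642600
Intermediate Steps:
p(s) = s² (p(s) = (s + 0)² = s²)
-54*p(10)*119 = -54*10²*119 = -54*100*119 = -5400*119 = -642600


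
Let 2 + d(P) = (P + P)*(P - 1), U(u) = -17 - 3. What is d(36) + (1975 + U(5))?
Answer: 4473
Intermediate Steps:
U(u) = -20
d(P) = -2 + 2*P*(-1 + P) (d(P) = -2 + (P + P)*(P - 1) = -2 + (2*P)*(-1 + P) = -2 + 2*P*(-1 + P))
d(36) + (1975 + U(5)) = (-2 - 2*36 + 2*36**2) + (1975 - 20) = (-2 - 72 + 2*1296) + 1955 = (-2 - 72 + 2592) + 1955 = 2518 + 1955 = 4473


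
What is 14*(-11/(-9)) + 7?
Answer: 217/9 ≈ 24.111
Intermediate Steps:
14*(-11/(-9)) + 7 = 14*(-11*(-1/9)) + 7 = 14*(11/9) + 7 = 154/9 + 7 = 217/9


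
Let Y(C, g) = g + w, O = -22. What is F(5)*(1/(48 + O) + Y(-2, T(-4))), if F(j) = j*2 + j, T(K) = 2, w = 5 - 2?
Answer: 1965/26 ≈ 75.577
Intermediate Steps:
w = 3
F(j) = 3*j (F(j) = 2*j + j = 3*j)
Y(C, g) = 3 + g (Y(C, g) = g + 3 = 3 + g)
F(5)*(1/(48 + O) + Y(-2, T(-4))) = (3*5)*(1/(48 - 22) + (3 + 2)) = 15*(1/26 + 5) = 15*(131/26) = 1965/26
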